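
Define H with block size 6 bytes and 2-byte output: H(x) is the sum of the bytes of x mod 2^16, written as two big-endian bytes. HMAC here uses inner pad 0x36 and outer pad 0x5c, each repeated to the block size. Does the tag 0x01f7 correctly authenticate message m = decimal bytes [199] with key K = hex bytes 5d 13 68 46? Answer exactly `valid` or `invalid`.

Key hex bytes 5d 13 68 46 is 4 bytes ≤ B = 6; zero-pad to 6 bytes: K' = 5d 13 68 46 00 00.
K' ⊕ ipad = 6b 25 5e 70 36 36; K' ⊕ opad = 01 4f 34 1a 5c 5c.
Inner hash: sum = 107+37+94+112+54+54+199 = 657 → 02 91.
Outer hash (recomputed tag): sum = 1+79+52+26+92+92+2+145 = 489 → 01 e9.
Recomputed tag = 01e9; claimed = 01f7 → mismatch.

invalid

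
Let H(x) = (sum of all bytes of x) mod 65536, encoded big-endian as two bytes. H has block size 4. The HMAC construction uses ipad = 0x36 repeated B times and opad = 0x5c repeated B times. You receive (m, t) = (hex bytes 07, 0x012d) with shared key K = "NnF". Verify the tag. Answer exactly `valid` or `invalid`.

invalid

Key "NnF" = 4e 6e 46 is 3 bytes ≤ B = 4; zero-pad to 4 bytes: K' = 4e 6e 46 00.
K' ⊕ ipad = 78 58 70 36; K' ⊕ opad = 12 32 1a 5c.
Inner hash: sum = 120+88+112+54+7 = 381 → 01 7d.
Outer hash (recomputed tag): sum = 18+50+26+92+1+125 = 312 → 01 38.
Recomputed tag = 0138; claimed = 012d → mismatch.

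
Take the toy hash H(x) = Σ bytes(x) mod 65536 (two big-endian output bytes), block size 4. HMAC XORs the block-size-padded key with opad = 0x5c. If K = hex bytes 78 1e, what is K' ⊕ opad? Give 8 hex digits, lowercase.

24425c5c

Key hex bytes 78 1e is 2 bytes ≤ B = 4; zero-pad to 4 bytes: K' = 78 1e 00 00.
XOR each byte with 0x5c: 78⊕5c=24, 1e⊕5c=42, 00⊕5c=5c, 00⊕5c=5c.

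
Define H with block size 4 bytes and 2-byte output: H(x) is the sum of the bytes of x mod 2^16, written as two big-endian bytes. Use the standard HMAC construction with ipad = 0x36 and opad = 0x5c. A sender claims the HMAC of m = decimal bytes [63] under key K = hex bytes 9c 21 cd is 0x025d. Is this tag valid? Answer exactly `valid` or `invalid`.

valid

Key hex bytes 9c 21 cd is 3 bytes ≤ B = 4; zero-pad to 4 bytes: K' = 9c 21 cd 00.
K' ⊕ ipad = aa 17 fb 36; K' ⊕ opad = c0 7d 91 5c.
Inner hash: sum = 170+23+251+54+63 = 561 → 02 31.
Outer hash (recomputed tag): sum = 192+125+145+92+2+49 = 605 → 02 5d.
Recomputed tag = 025d; claimed = 025d → match.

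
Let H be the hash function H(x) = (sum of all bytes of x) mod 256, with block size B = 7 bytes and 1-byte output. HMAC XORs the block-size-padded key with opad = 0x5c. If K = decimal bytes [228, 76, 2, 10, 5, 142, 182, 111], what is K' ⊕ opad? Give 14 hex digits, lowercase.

Key decimal bytes [228, 76, 2, 10, 5, 142, 182, 111] = e4 4c 02 0a 05 8e b6 6f is 8 bytes > B = 7, so hash it first: H(key) = f4, then zero-pad to 7 bytes: K' = f4 00 00 00 00 00 00.
XOR each byte with 0x5c: f4⊕5c=a8, 00⊕5c=5c, 00⊕5c=5c, 00⊕5c=5c, 00⊕5c=5c, 00⊕5c=5c, 00⊕5c=5c.

a85c5c5c5c5c5c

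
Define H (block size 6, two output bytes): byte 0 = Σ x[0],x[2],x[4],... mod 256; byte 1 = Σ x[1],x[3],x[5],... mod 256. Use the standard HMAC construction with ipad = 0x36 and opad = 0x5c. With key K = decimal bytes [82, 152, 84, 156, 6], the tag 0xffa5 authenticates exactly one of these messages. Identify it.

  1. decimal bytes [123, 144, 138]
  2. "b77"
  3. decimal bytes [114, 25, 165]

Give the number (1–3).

2

Key decimal bytes [82, 152, 84, 156, 6] = 52 98 54 9c 06 is 5 bytes ≤ B = 6; zero-pad to 6 bytes: K' = 52 98 54 9c 06 00.
K' ⊕ ipad = 64 ae 62 aa 30 36; K' ⊕ opad = 0e c4 08 c0 5a 5c.
m1: inner = H(64 ae 62 aa 30 36 7b 90 8a) = fb 1e; tag = H(0e c4 08 c0 5a 5c fb 1e) = 6bfe
m2: inner = H(64 ae 62 aa 30 36 62 37 37) = 8f c5; tag = H(0e c4 08 c0 5a 5c 8f c5) = ffa5 ← matches
m3: inner = H(64 ae 62 aa 30 36 72 19 a5) = 0d a7; tag = H(0e c4 08 c0 5a 5c 0d a7) = 7d87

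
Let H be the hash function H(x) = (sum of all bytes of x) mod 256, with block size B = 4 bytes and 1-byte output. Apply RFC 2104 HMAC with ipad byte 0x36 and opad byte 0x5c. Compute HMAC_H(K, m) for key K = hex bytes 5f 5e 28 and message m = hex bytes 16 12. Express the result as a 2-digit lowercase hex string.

22

Key hex bytes 5f 5e 28 is 3 bytes ≤ B = 4; zero-pad to 4 bytes: K' = 5f 5e 28 00.
K' ⊕ ipad = 69 68 1e 36.  K' ⊕ opad = 03 02 74 5c.
Inner input = (K'⊕ipad) ∥ m = 69 68 1e 36 ∥ 16 12.
Inner hash: sum = 105+104+30+54+22+18 = 333; mod 256 = 77 → 4d.
Outer input = (K'⊕opad) ∥ inner = 03 02 74 5c ∥ 4d.
Outer hash (tag): sum = 3+2+116+92+77 = 290; mod 256 = 34 → 22.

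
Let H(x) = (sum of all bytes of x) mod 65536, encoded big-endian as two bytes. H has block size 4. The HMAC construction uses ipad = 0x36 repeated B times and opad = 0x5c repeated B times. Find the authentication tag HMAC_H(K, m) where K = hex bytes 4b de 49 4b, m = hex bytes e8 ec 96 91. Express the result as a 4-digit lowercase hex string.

Key hex bytes 4b de 49 4b is exactly B = 4 bytes: K' = 4b de 49 4b.
K' ⊕ ipad = 7d e8 7f 7d.  K' ⊕ opad = 17 82 15 17.
Inner input = (K'⊕ipad) ∥ m = 7d e8 7f 7d ∥ e8 ec 96 91.
Inner hash: sum = 125+232+127+125+232+236+150+145 = 1372 → 05 5c.
Outer input = (K'⊕opad) ∥ inner = 17 82 15 17 ∥ 05 5c.
Outer hash (tag): sum = 23+130+21+23+5+92 = 294 → 01 26.

0126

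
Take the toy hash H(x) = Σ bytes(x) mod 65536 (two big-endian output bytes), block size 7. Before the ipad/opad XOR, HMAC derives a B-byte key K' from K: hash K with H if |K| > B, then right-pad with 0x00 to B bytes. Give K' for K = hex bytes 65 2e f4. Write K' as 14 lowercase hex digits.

Key hex bytes 65 2e f4 is 3 bytes ≤ B = 7; zero-pad to 7 bytes: K' = 65 2e f4 00 00 00 00.

652ef400000000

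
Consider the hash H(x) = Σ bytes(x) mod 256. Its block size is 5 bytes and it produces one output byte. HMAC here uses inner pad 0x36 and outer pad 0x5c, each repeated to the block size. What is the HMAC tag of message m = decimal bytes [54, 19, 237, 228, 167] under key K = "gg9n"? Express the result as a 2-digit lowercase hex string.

69

Key "gg9n" = 67 67 39 6e is 4 bytes ≤ B = 5; zero-pad to 5 bytes: K' = 67 67 39 6e 00.
K' ⊕ ipad = 51 51 0f 58 36.  K' ⊕ opad = 3b 3b 65 32 5c.
Inner input = (K'⊕ipad) ∥ m = 51 51 0f 58 36 ∥ 36 13 ed e4 a7.
Inner hash: sum = 81+81+15+88+54+54+19+237+228+167 = 1024; mod 256 = 0 → 00.
Outer input = (K'⊕opad) ∥ inner = 3b 3b 65 32 5c ∥ 00.
Outer hash (tag): sum = 59+59+101+50+92+0 = 361; mod 256 = 105 → 69.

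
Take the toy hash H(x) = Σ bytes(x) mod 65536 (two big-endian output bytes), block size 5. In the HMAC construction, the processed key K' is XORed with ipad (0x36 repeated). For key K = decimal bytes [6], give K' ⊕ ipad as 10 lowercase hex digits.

Key decimal bytes [6] = 06 is 1 byte ≤ B = 5; zero-pad to 5 bytes: K' = 06 00 00 00 00.
XOR each byte with 0x36: 06⊕36=30, 00⊕36=36, 00⊕36=36, 00⊕36=36, 00⊕36=36.

3036363636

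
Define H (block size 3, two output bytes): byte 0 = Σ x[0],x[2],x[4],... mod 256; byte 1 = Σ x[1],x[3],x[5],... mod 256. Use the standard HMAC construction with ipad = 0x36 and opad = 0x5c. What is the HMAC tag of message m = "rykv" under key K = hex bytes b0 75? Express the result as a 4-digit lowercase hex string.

Key hex bytes b0 75 is 2 bytes ≤ B = 3; zero-pad to 3 bytes: K' = b0 75 00.
K' ⊕ ipad = 86 43 36.  K' ⊕ opad = ec 29 5c.
Inner input = (K'⊕ipad) ∥ m = 86 43 36 ∥ 72 79 6b 76.
Inner hash: even-index sum = 427 mod 256 = 171; odd-index sum = 288 mod 256 = 32 → ab 20.
Outer input = (K'⊕opad) ∥ inner = ec 29 5c ∥ ab 20.
Outer hash (tag): even-index sum = 360 mod 256 = 104; odd-index sum = 212 mod 256 = 212 → 68 d4.

68d4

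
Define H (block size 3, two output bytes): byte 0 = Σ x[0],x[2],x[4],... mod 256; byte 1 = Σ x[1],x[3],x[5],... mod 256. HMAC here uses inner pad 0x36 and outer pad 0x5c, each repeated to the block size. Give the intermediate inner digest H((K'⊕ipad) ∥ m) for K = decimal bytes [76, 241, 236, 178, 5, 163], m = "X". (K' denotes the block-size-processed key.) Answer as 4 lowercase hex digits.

41c8

Key decimal bytes [76, 241, 236, 178, 5, 163] = 4c f1 ec b2 05 a3 is 6 bytes > B = 3, so hash it first: H(key) = 3d 46, then zero-pad to 3 bytes: K' = 3d 46 00.
K' ⊕ ipad = 0b 70 36.
Inner input = 0b 70 36 ∥ 58.
Inner hash: even-index sum = 65 mod 256 = 65; odd-index sum = 200 mod 256 = 200 → 41 c8.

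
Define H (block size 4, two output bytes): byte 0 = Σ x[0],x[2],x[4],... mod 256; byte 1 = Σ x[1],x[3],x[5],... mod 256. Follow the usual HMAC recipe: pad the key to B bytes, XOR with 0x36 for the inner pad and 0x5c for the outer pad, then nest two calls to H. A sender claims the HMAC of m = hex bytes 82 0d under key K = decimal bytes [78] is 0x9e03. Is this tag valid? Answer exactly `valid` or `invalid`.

invalid

Key decimal bytes [78] = 4e is 1 byte ≤ B = 4; zero-pad to 4 bytes: K' = 4e 00 00 00.
K' ⊕ ipad = 78 36 36 36; K' ⊕ opad = 12 5c 5c 5c.
Inner hash: even-index sum = 304 mod 256 = 48; odd-index sum = 121 mod 256 = 121 → 30 79.
Outer hash (recomputed tag): even-index sum = 158 mod 256 = 158; odd-index sum = 305 mod 256 = 49 → 9e 31.
Recomputed tag = 9e31; claimed = 9e03 → mismatch.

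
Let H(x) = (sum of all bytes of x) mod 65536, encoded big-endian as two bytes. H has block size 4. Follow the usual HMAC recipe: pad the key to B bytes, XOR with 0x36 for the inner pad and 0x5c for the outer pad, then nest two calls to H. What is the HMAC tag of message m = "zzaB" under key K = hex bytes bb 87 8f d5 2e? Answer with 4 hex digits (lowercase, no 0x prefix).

01ba

Key hex bytes bb 87 8f d5 2e is 5 bytes > B = 4, so hash it first: H(key) = 02 d4, then zero-pad to 4 bytes: K' = 02 d4 00 00.
K' ⊕ ipad = 34 e2 36 36.  K' ⊕ opad = 5e 88 5c 5c.
Inner input = (K'⊕ipad) ∥ m = 34 e2 36 36 ∥ 7a 7a 61 42.
Inner hash: sum = 52+226+54+54+122+122+97+66 = 793 → 03 19.
Outer input = (K'⊕opad) ∥ inner = 5e 88 5c 5c ∥ 03 19.
Outer hash (tag): sum = 94+136+92+92+3+25 = 442 → 01 ba.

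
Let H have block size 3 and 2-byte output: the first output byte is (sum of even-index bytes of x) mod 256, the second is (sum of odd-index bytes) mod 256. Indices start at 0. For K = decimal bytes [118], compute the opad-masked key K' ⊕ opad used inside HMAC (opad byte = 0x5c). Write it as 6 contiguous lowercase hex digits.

Key decimal bytes [118] = 76 is 1 byte ≤ B = 3; zero-pad to 3 bytes: K' = 76 00 00.
XOR each byte with 0x5c: 76⊕5c=2a, 00⊕5c=5c, 00⊕5c=5c.

2a5c5c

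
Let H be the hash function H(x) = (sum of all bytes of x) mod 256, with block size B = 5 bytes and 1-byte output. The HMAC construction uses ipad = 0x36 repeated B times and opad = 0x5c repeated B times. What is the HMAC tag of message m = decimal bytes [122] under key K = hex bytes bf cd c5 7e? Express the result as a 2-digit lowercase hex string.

Key hex bytes bf cd c5 7e is 4 bytes ≤ B = 5; zero-pad to 5 bytes: K' = bf cd c5 7e 00.
K' ⊕ ipad = 89 fb f3 48 36.  K' ⊕ opad = e3 91 99 22 5c.
Inner input = (K'⊕ipad) ∥ m = 89 fb f3 48 36 ∥ 7a.
Inner hash: sum = 137+251+243+72+54+122 = 879; mod 256 = 111 → 6f.
Outer input = (K'⊕opad) ∥ inner = e3 91 99 22 5c ∥ 6f.
Outer hash (tag): sum = 227+145+153+34+92+111 = 762; mod 256 = 250 → fa.

fa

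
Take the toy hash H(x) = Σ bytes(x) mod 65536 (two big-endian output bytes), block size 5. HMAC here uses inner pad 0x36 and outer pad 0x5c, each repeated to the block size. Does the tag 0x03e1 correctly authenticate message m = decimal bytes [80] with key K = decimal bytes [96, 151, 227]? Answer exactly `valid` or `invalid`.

invalid

Key decimal bytes [96, 151, 227] = 60 97 e3 is 3 bytes ≤ B = 5; zero-pad to 5 bytes: K' = 60 97 e3 00 00.
K' ⊕ ipad = 56 a1 d5 36 36; K' ⊕ opad = 3c cb bf 5c 5c.
Inner hash: sum = 86+161+213+54+54+80 = 648 → 02 88.
Outer hash (recomputed tag): sum = 60+203+191+92+92+2+136 = 776 → 03 08.
Recomputed tag = 0308; claimed = 03e1 → mismatch.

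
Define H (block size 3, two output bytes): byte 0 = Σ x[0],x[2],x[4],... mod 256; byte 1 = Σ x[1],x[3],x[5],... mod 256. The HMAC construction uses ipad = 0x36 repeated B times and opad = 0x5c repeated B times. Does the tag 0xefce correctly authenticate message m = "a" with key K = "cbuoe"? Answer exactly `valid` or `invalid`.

invalid

Key "cbuoe" = 63 62 75 6f 65 is 5 bytes > B = 3, so hash it first: H(key) = 3d d1, then zero-pad to 3 bytes: K' = 3d d1 00.
K' ⊕ ipad = 0b e7 36; K' ⊕ opad = 61 8d 5c.
Inner hash: even-index sum = 65 mod 256 = 65; odd-index sum = 328 mod 256 = 72 → 41 48.
Outer hash (recomputed tag): even-index sum = 261 mod 256 = 5; odd-index sum = 206 mod 256 = 206 → 05 ce.
Recomputed tag = 05ce; claimed = efce → mismatch.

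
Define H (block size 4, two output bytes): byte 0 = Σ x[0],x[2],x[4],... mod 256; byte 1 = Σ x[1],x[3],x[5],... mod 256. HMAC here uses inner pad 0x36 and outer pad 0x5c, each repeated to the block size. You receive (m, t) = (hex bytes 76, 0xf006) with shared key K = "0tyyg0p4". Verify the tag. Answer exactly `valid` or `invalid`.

Key "0tyyg0p4" = 30 74 79 79 67 30 70 34 is 8 bytes > B = 4, so hash it first: H(key) = 80 51, then zero-pad to 4 bytes: K' = 80 51 00 00.
K' ⊕ ipad = b6 67 36 36; K' ⊕ opad = dc 0d 5c 5c.
Inner hash: even-index sum = 354 mod 256 = 98; odd-index sum = 157 mod 256 = 157 → 62 9d.
Outer hash (recomputed tag): even-index sum = 410 mod 256 = 154; odd-index sum = 262 mod 256 = 6 → 9a 06.
Recomputed tag = 9a06; claimed = f006 → mismatch.

invalid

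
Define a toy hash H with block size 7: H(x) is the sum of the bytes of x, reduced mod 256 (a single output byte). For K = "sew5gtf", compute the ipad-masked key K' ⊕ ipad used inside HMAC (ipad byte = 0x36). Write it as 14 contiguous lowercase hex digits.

Key "sew5gtf" = 73 65 77 35 67 74 66 is exactly B = 7 bytes: K' = 73 65 77 35 67 74 66.
XOR each byte with 0x36: 73⊕36=45, 65⊕36=53, 77⊕36=41, 35⊕36=03, 67⊕36=51, 74⊕36=42, 66⊕36=50.

45534103514250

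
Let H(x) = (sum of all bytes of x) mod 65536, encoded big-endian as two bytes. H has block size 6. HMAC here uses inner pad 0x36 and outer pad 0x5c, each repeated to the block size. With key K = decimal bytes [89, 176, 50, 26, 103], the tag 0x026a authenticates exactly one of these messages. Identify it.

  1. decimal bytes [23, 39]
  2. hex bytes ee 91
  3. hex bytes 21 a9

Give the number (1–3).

Key decimal bytes [89, 176, 50, 26, 103] = 59 b0 32 1a 67 is 5 bytes ≤ B = 6; zero-pad to 6 bytes: K' = 59 b0 32 1a 67 00.
K' ⊕ ipad = 6f 86 04 2c 51 36; K' ⊕ opad = 05 ec 6e 46 3b 5c.
m1: inner = H(6f 86 04 2c 51 36 17 27) = 01 ea; tag = H(05 ec 6e 46 3b 5c 01 ea) = 0327
m2: inner = H(6f 86 04 2c 51 36 ee 91) = 03 2b; tag = H(05 ec 6e 46 3b 5c 03 2b) = 026a ← matches
m3: inner = H(6f 86 04 2c 51 36 21 a9) = 02 76; tag = H(05 ec 6e 46 3b 5c 02 76) = 02b4

2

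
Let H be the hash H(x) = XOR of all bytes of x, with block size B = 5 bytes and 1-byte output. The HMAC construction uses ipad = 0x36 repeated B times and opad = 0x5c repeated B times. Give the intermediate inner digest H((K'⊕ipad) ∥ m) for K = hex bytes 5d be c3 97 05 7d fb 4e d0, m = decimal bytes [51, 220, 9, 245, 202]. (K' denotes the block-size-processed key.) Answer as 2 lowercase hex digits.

45

Key hex bytes 5d be c3 97 05 7d fb 4e d0 is 9 bytes > B = 5, so hash it first: H(key) = aa, then zero-pad to 5 bytes: K' = aa 00 00 00 00.
K' ⊕ ipad = 9c 36 36 36 36.
Inner input = 9c 36 36 36 36 ∥ 33 dc 09 f5 ca.
Inner hash: XOR 9c⊕36⊕36⊕36⊕36⊕33⊕dc⊕09⊕f5⊕ca = 45.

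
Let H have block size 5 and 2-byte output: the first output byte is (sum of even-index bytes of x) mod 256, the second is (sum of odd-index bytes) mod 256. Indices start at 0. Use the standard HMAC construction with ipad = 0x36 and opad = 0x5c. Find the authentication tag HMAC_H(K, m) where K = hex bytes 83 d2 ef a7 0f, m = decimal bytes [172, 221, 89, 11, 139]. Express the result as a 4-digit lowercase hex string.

Key hex bytes 83 d2 ef a7 0f is exactly B = 5 bytes: K' = 83 d2 ef a7 0f.
K' ⊕ ipad = b5 e4 d9 91 39.  K' ⊕ opad = df 8e b3 fb 53.
Inner input = (K'⊕ipad) ∥ m = b5 e4 d9 91 39 ∥ ac dd 59 0b 8b.
Inner hash: even-index sum = 687 mod 256 = 175; odd-index sum = 773 mod 256 = 5 → af 05.
Outer input = (K'⊕opad) ∥ inner = df 8e b3 fb 53 ∥ af 05.
Outer hash (tag): even-index sum = 490 mod 256 = 234; odd-index sum = 568 mod 256 = 56 → ea 38.

ea38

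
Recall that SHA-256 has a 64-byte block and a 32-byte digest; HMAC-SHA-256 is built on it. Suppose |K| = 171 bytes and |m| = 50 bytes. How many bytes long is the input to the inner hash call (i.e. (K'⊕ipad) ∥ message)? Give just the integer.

Key is 171 > 64 bytes, so it is hashed to 32 bytes then zero-padded to 64: |K'| = 64.
Inner input = (K'⊕ipad) ∥ m → 64 + 50 = 114 bytes.

114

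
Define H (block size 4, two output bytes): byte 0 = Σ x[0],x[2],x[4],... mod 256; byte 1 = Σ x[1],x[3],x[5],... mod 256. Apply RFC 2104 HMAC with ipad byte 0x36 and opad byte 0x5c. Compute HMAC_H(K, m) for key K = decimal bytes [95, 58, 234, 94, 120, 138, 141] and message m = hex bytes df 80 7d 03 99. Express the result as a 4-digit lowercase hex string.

11a7

Key decimal bytes [95, 58, 234, 94, 120, 138, 141] = 5f 3a ea 5e 78 8a 8d is 7 bytes > B = 4, so hash it first: H(key) = 4e 22, then zero-pad to 4 bytes: K' = 4e 22 00 00.
K' ⊕ ipad = 78 14 36 36.  K' ⊕ opad = 12 7e 5c 5c.
Inner input = (K'⊕ipad) ∥ m = 78 14 36 36 ∥ df 80 7d 03 99.
Inner hash: even-index sum = 675 mod 256 = 163; odd-index sum = 205 mod 256 = 205 → a3 cd.
Outer input = (K'⊕opad) ∥ inner = 12 7e 5c 5c ∥ a3 cd.
Outer hash (tag): even-index sum = 273 mod 256 = 17; odd-index sum = 423 mod 256 = 167 → 11 a7.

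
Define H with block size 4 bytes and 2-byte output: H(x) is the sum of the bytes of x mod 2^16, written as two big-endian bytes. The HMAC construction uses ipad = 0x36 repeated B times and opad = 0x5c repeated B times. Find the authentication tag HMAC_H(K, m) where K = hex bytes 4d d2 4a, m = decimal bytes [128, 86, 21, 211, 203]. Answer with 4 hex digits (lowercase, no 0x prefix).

Key hex bytes 4d d2 4a is 3 bytes ≤ B = 4; zero-pad to 4 bytes: K' = 4d d2 4a 00.
K' ⊕ ipad = 7b e4 7c 36.  K' ⊕ opad = 11 8e 16 5c.
Inner input = (K'⊕ipad) ∥ m = 7b e4 7c 36 ∥ 80 56 15 d3 cb.
Inner hash: sum = 123+228+124+54+128+86+21+211+203 = 1178 → 04 9a.
Outer input = (K'⊕opad) ∥ inner = 11 8e 16 5c ∥ 04 9a.
Outer hash (tag): sum = 17+142+22+92+4+154 = 431 → 01 af.

01af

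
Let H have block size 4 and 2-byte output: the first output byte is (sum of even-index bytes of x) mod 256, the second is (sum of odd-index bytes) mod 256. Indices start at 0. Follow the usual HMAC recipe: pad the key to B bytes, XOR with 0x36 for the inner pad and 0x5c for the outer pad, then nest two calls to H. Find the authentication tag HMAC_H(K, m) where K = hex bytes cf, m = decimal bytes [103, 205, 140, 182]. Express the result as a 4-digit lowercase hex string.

Key hex bytes cf is 1 byte ≤ B = 4; zero-pad to 4 bytes: K' = cf 00 00 00.
K' ⊕ ipad = f9 36 36 36.  K' ⊕ opad = 93 5c 5c 5c.
Inner input = (K'⊕ipad) ∥ m = f9 36 36 36 ∥ 67 cd 8c b6.
Inner hash: even-index sum = 546 mod 256 = 34; odd-index sum = 495 mod 256 = 239 → 22 ef.
Outer input = (K'⊕opad) ∥ inner = 93 5c 5c 5c ∥ 22 ef.
Outer hash (tag): even-index sum = 273 mod 256 = 17; odd-index sum = 423 mod 256 = 167 → 11 a7.

11a7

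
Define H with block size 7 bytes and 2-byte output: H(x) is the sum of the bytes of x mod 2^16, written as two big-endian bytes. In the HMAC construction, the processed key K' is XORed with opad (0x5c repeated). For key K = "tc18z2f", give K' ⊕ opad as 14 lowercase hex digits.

283f6d64266e3a

Key "tc18z2f" = 74 63 31 38 7a 32 66 is exactly B = 7 bytes: K' = 74 63 31 38 7a 32 66.
XOR each byte with 0x5c: 74⊕5c=28, 63⊕5c=3f, 31⊕5c=6d, 38⊕5c=64, 7a⊕5c=26, 32⊕5c=6e, 66⊕5c=3a.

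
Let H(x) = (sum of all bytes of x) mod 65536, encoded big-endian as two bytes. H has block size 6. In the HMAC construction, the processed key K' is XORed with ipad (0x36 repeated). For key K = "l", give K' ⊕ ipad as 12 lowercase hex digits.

Key "l" = 6c is 1 byte ≤ B = 6; zero-pad to 6 bytes: K' = 6c 00 00 00 00 00.
XOR each byte with 0x36: 6c⊕36=5a, 00⊕36=36, 00⊕36=36, 00⊕36=36, 00⊕36=36, 00⊕36=36.

5a3636363636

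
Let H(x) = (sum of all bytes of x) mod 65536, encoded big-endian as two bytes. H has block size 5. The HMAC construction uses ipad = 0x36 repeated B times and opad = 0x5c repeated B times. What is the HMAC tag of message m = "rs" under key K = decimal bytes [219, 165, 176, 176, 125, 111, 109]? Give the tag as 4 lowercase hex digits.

Key decimal bytes [219, 165, 176, 176, 125, 111, 109] = db a5 b0 b0 7d 6f 6d is 7 bytes > B = 5, so hash it first: H(key) = 04 39, then zero-pad to 5 bytes: K' = 04 39 00 00 00.
K' ⊕ ipad = 32 0f 36 36 36.  K' ⊕ opad = 58 65 5c 5c 5c.
Inner input = (K'⊕ipad) ∥ m = 32 0f 36 36 36 ∥ 72 73.
Inner hash: sum = 50+15+54+54+54+114+115 = 456 → 01 c8.
Outer input = (K'⊕opad) ∥ inner = 58 65 5c 5c 5c ∥ 01 c8.
Outer hash (tag): sum = 88+101+92+92+92+1+200 = 666 → 02 9a.

029a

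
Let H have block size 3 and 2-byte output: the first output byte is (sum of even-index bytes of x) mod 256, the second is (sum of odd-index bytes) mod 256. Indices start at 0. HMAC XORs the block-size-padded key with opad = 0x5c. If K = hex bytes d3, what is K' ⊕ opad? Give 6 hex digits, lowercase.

8f5c5c

Key hex bytes d3 is 1 byte ≤ B = 3; zero-pad to 3 bytes: K' = d3 00 00.
XOR each byte with 0x5c: d3⊕5c=8f, 00⊕5c=5c, 00⊕5c=5c.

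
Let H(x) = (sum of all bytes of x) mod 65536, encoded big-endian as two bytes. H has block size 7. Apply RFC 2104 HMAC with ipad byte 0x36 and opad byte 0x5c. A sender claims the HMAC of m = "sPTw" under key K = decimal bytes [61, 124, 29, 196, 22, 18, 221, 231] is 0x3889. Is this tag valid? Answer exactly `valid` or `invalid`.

Key decimal bytes [61, 124, 29, 196, 22, 18, 221, 231] = 3d 7c 1d c4 16 12 dd e7 is 8 bytes > B = 7, so hash it first: H(key) = 03 86, then zero-pad to 7 bytes: K' = 03 86 00 00 00 00 00.
K' ⊕ ipad = 35 b0 36 36 36 36 36; K' ⊕ opad = 5f da 5c 5c 5c 5c 5c.
Inner hash: sum = 53+176+54+54+54+54+54+115+80+84+119 = 897 → 03 81.
Outer hash (recomputed tag): sum = 95+218+92+92+92+92+92+3+129 = 905 → 03 89.
Recomputed tag = 0389; claimed = 3889 → mismatch.

invalid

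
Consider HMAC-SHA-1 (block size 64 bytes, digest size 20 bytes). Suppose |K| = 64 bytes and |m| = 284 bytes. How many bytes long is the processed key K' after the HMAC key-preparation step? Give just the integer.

Key is 64 ≤ 64 bytes, zero-padded: |K'| = 64.

64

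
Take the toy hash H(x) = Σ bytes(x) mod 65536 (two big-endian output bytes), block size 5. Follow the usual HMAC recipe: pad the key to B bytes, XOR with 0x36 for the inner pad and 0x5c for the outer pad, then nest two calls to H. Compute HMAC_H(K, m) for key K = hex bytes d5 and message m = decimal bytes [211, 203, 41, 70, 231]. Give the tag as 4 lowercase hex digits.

02ac

Key hex bytes d5 is 1 byte ≤ B = 5; zero-pad to 5 bytes: K' = d5 00 00 00 00.
K' ⊕ ipad = e3 36 36 36 36.  K' ⊕ opad = 89 5c 5c 5c 5c.
Inner input = (K'⊕ipad) ∥ m = e3 36 36 36 36 ∥ d3 cb 29 46 e7.
Inner hash: sum = 227+54+54+54+54+211+203+41+70+231 = 1199 → 04 af.
Outer input = (K'⊕opad) ∥ inner = 89 5c 5c 5c 5c ∥ 04 af.
Outer hash (tag): sum = 137+92+92+92+92+4+175 = 684 → 02 ac.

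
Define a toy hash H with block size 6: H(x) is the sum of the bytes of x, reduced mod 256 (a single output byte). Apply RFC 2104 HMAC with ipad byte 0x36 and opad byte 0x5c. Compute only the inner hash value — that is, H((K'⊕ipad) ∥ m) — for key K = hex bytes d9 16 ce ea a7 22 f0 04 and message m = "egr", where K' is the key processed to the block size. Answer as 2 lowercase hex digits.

Key hex bytes d9 16 ce ea a7 22 f0 04 is 8 bytes > B = 6, so hash it first: H(key) = 64, then zero-pad to 6 bytes: K' = 64 00 00 00 00 00.
K' ⊕ ipad = 52 36 36 36 36 36.
Inner input = 52 36 36 36 36 36 ∥ 65 67 72.
Inner hash: sum = 82+54+54+54+54+54+101+103+114 = 670; mod 256 = 158 → 9e.

9e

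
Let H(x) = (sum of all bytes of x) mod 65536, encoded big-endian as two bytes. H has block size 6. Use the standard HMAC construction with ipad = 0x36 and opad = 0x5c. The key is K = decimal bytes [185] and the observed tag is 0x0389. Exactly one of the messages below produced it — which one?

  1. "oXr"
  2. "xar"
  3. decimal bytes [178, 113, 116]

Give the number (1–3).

1

Key decimal bytes [185] = b9 is 1 byte ≤ B = 6; zero-pad to 6 bytes: K' = b9 00 00 00 00 00.
K' ⊕ ipad = 8f 36 36 36 36 36; K' ⊕ opad = e5 5c 5c 5c 5c 5c.
m1: inner = H(8f 36 36 36 36 36 6f 58 72) = 02 d6; tag = H(e5 5c 5c 5c 5c 5c 02 d6) = 0389 ← matches
m2: inner = H(8f 36 36 36 36 36 78 61 72) = 02 e8; tag = H(e5 5c 5c 5c 5c 5c 02 e8) = 039b
m3: inner = H(8f 36 36 36 36 36 b2 71 74) = 03 34; tag = H(e5 5c 5c 5c 5c 5c 03 34) = 02e8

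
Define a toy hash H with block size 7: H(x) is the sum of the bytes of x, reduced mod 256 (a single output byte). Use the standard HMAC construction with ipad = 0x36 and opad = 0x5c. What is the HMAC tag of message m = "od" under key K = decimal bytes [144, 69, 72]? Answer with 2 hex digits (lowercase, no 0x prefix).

ab

Key decimal bytes [144, 69, 72] = 90 45 48 is 3 bytes ≤ B = 7; zero-pad to 7 bytes: K' = 90 45 48 00 00 00 00.
K' ⊕ ipad = a6 73 7e 36 36 36 36.  K' ⊕ opad = cc 19 14 5c 5c 5c 5c.
Inner input = (K'⊕ipad) ∥ m = a6 73 7e 36 36 36 36 ∥ 6f 64.
Inner hash: sum = 166+115+126+54+54+54+54+111+100 = 834; mod 256 = 66 → 42.
Outer input = (K'⊕opad) ∥ inner = cc 19 14 5c 5c 5c 5c ∥ 42.
Outer hash (tag): sum = 204+25+20+92+92+92+92+66 = 683; mod 256 = 171 → ab.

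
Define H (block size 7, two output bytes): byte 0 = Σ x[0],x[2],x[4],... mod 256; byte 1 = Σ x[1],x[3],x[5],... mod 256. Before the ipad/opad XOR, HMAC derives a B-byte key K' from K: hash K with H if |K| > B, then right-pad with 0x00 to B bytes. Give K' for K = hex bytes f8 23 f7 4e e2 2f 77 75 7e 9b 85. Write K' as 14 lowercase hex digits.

4bb00000000000

|K| = 11 > B = 7, so first hash the key.
H(K): even-index sum = 1099 mod 256 = 75; odd-index sum = 432 mod 256 = 176 → 4b b0.
Zero-pad H(K) = 4b b0 to 7 bytes: K' = 4b b0 00 00 00 00 00.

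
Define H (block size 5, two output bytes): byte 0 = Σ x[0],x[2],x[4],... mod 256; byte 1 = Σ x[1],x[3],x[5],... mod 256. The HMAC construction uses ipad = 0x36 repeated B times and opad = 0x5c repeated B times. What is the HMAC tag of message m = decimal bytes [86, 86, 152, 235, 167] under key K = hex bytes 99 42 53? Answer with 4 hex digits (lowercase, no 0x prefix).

Key hex bytes 99 42 53 is 3 bytes ≤ B = 5; zero-pad to 5 bytes: K' = 99 42 53 00 00.
K' ⊕ ipad = af 74 65 36 36.  K' ⊕ opad = c5 1e 0f 5c 5c.
Inner input = (K'⊕ipad) ∥ m = af 74 65 36 36 ∥ 56 56 98 eb a7.
Inner hash: even-index sum = 651 mod 256 = 139; odd-index sum = 575 mod 256 = 63 → 8b 3f.
Outer input = (K'⊕opad) ∥ inner = c5 1e 0f 5c 5c ∥ 8b 3f.
Outer hash (tag): even-index sum = 367 mod 256 = 111; odd-index sum = 261 mod 256 = 5 → 6f 05.

6f05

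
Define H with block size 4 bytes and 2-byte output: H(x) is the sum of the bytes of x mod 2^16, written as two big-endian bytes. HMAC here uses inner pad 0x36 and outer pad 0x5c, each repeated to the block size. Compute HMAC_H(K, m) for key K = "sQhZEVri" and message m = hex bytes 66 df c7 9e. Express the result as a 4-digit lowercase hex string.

Key "sQhZEVri" = 73 51 68 5a 45 56 72 69 is 8 bytes > B = 4, so hash it first: H(key) = 02 fc, then zero-pad to 4 bytes: K' = 02 fc 00 00.
K' ⊕ ipad = 34 ca 36 36.  K' ⊕ opad = 5e a0 5c 5c.
Inner input = (K'⊕ipad) ∥ m = 34 ca 36 36 ∥ 66 df c7 9e.
Inner hash: sum = 52+202+54+54+102+223+199+158 = 1044 → 04 14.
Outer input = (K'⊕opad) ∥ inner = 5e a0 5c 5c ∥ 04 14.
Outer hash (tag): sum = 94+160+92+92+4+20 = 462 → 01 ce.

01ce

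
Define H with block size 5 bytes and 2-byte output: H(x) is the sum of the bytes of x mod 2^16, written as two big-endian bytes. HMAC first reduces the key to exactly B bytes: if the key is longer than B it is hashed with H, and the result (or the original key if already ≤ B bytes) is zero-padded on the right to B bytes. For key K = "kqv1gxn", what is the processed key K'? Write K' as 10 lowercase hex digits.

02d0000000

|K| = 7 > B = 5, so first hash the key.
H(K): sum = 107+113+118+49+103+120+110 = 720 → 02 d0.
Zero-pad H(K) = 02 d0 to 5 bytes: K' = 02 d0 00 00 00.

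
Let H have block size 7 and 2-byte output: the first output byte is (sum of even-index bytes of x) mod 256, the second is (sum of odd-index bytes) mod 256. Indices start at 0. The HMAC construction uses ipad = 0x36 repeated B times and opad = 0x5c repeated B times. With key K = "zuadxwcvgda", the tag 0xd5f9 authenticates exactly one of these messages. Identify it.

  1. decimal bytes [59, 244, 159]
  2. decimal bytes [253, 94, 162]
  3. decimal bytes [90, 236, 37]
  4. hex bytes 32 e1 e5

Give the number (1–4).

Key "zuadxwcvgda" = 7a 75 61 64 78 77 63 76 67 64 61 is 11 bytes > B = 7, so hash it first: H(key) = 7e 2a, then zero-pad to 7 bytes: K' = 7e 2a 00 00 00 00 00.
K' ⊕ ipad = 48 1c 36 36 36 36 36; K' ⊕ opad = 22 76 5c 5c 5c 5c 5c.
m1: inner = H(48 1c 36 36 36 36 36 3b f4 9f) = de 62; tag = H(22 76 5c 5c 5c 5c 5c de 62) = 980c
m2: inner = H(48 1c 36 36 36 36 36 fd 5e a2) = 48 27; tag = H(22 76 5c 5c 5c 5c 5c 48 27) = 5d76
m3: inner = H(48 1c 36 36 36 36 36 5a ec 25) = d6 07; tag = H(22 76 5c 5c 5c 5c 5c d6 07) = 3d04
m4: inner = H(48 1c 36 36 36 36 36 32 e1 e5) = cb 9f; tag = H(22 76 5c 5c 5c 5c 5c cb 9f) = d5f9 ← matches

4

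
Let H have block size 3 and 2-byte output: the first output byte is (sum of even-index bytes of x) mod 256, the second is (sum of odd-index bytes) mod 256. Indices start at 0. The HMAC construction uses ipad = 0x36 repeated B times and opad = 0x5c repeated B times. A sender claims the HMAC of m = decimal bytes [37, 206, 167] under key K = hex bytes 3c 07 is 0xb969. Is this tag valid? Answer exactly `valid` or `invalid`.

valid

Key hex bytes 3c 07 is 2 bytes ≤ B = 3; zero-pad to 3 bytes: K' = 3c 07 00.
K' ⊕ ipad = 0a 31 36; K' ⊕ opad = 60 5b 5c.
Inner hash: even-index sum = 270 mod 256 = 14; odd-index sum = 253 mod 256 = 253 → 0e fd.
Outer hash (recomputed tag): even-index sum = 441 mod 256 = 185; odd-index sum = 105 mod 256 = 105 → b9 69.
Recomputed tag = b969; claimed = b969 → match.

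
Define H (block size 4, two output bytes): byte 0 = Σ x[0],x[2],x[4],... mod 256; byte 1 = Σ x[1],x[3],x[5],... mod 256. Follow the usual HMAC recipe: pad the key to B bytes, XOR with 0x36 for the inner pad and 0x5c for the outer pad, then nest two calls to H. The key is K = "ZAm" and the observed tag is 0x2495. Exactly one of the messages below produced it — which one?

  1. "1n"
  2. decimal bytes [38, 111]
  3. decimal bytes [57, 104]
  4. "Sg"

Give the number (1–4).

2

Key "ZAm" = 5a 41 6d is 3 bytes ≤ B = 4; zero-pad to 4 bytes: K' = 5a 41 6d 00.
K' ⊕ ipad = 6c 77 5b 36; K' ⊕ opad = 06 1d 31 5c.
m1: inner = H(6c 77 5b 36 31 6e) = f8 1b; tag = H(06 1d 31 5c f8 1b) = 2f94
m2: inner = H(6c 77 5b 36 26 6f) = ed 1c; tag = H(06 1d 31 5c ed 1c) = 2495 ← matches
m3: inner = H(6c 77 5b 36 39 68) = 00 15; tag = H(06 1d 31 5c 00 15) = 378e
m4: inner = H(6c 77 5b 36 53 67) = 1a 14; tag = H(06 1d 31 5c 1a 14) = 518d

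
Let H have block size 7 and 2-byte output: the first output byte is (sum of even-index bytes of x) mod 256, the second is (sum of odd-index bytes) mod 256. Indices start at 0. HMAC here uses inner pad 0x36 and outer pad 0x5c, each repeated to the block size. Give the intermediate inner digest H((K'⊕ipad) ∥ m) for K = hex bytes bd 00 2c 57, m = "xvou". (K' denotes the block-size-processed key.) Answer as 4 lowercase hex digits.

fcb4

Key hex bytes bd 00 2c 57 is 4 bytes ≤ B = 7; zero-pad to 7 bytes: K' = bd 00 2c 57 00 00 00.
K' ⊕ ipad = 8b 36 1a 61 36 36 36.
Inner input = 8b 36 1a 61 36 36 36 ∥ 78 76 6f 75.
Inner hash: even-index sum = 508 mod 256 = 252; odd-index sum = 436 mod 256 = 180 → fc b4.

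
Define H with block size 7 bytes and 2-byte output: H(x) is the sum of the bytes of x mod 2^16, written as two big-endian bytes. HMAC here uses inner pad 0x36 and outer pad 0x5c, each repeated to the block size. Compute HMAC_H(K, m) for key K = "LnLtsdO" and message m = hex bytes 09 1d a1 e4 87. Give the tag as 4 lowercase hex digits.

01c8

Key "LnLtsdO" = 4c 6e 4c 74 73 64 4f is exactly B = 7 bytes: K' = 4c 6e 4c 74 73 64 4f.
K' ⊕ ipad = 7a 58 7a 42 45 52 79.  K' ⊕ opad = 10 32 10 28 2f 38 13.
Inner input = (K'⊕ipad) ∥ m = 7a 58 7a 42 45 52 79 ∥ 09 1d a1 e4 87.
Inner hash: sum = 122+88+122+66+69+82+121+9+29+161+228+135 = 1232 → 04 d0.
Outer input = (K'⊕opad) ∥ inner = 10 32 10 28 2f 38 13 ∥ 04 d0.
Outer hash (tag): sum = 16+50+16+40+47+56+19+4+208 = 456 → 01 c8.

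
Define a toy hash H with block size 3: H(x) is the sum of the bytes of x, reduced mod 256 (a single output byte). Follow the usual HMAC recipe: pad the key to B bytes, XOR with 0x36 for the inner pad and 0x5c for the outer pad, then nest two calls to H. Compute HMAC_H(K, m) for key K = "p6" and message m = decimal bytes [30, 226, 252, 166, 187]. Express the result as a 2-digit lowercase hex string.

cb

Key "p6" = 70 36 is 2 bytes ≤ B = 3; zero-pad to 3 bytes: K' = 70 36 00.
K' ⊕ ipad = 46 00 36.  K' ⊕ opad = 2c 6a 5c.
Inner input = (K'⊕ipad) ∥ m = 46 00 36 ∥ 1e e2 fc a6 bb.
Inner hash: sum = 70+0+54+30+226+252+166+187 = 985; mod 256 = 217 → d9.
Outer input = (K'⊕opad) ∥ inner = 2c 6a 5c ∥ d9.
Outer hash (tag): sum = 44+106+92+217 = 459; mod 256 = 203 → cb.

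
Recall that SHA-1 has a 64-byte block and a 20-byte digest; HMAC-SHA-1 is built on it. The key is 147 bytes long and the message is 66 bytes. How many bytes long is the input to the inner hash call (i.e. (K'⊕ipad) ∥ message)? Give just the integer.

130

Key is 147 > 64 bytes, so it is hashed to 20 bytes then zero-padded to 64: |K'| = 64.
Inner input = (K'⊕ipad) ∥ m → 64 + 66 = 130 bytes.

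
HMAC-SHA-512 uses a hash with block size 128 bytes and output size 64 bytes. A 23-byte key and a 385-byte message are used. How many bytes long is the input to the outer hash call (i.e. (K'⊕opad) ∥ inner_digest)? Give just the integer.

192

Key is 23 ≤ 128 bytes, zero-padded: |K'| = 128.
Outer input = (K'⊕opad) ∥ H(inner) → 128 + 64 = 192 bytes.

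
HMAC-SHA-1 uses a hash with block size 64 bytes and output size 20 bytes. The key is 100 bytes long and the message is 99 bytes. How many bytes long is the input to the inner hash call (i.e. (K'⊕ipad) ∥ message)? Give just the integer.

163

Key is 100 > 64 bytes, so it is hashed to 20 bytes then zero-padded to 64: |K'| = 64.
Inner input = (K'⊕ipad) ∥ m → 64 + 99 = 163 bytes.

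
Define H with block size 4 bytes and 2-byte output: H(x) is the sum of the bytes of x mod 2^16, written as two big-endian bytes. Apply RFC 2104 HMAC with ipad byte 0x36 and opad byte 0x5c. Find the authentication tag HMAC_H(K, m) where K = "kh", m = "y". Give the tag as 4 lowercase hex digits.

Key "kh" = 6b 68 is 2 bytes ≤ B = 4; zero-pad to 4 bytes: K' = 6b 68 00 00.
K' ⊕ ipad = 5d 5e 36 36.  K' ⊕ opad = 37 34 5c 5c.
Inner input = (K'⊕ipad) ∥ m = 5d 5e 36 36 ∥ 79.
Inner hash: sum = 93+94+54+54+121 = 416 → 01 a0.
Outer input = (K'⊕opad) ∥ inner = 37 34 5c 5c ∥ 01 a0.
Outer hash (tag): sum = 55+52+92+92+1+160 = 452 → 01 c4.

01c4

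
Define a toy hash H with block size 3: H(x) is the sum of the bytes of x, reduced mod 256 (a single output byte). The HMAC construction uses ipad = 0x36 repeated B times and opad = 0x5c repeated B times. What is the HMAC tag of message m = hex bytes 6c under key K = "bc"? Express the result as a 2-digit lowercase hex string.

24

Key "bc" = 62 63 is 2 bytes ≤ B = 3; zero-pad to 3 bytes: K' = 62 63 00.
K' ⊕ ipad = 54 55 36.  K' ⊕ opad = 3e 3f 5c.
Inner input = (K'⊕ipad) ∥ m = 54 55 36 ∥ 6c.
Inner hash: sum = 84+85+54+108 = 331; mod 256 = 75 → 4b.
Outer input = (K'⊕opad) ∥ inner = 3e 3f 5c ∥ 4b.
Outer hash (tag): sum = 62+63+92+75 = 292; mod 256 = 36 → 24.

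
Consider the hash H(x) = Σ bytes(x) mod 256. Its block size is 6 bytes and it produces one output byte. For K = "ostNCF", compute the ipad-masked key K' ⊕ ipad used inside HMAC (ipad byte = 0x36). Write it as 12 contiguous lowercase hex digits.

594542787570

Key "ostNCF" = 6f 73 74 4e 43 46 is exactly B = 6 bytes: K' = 6f 73 74 4e 43 46.
XOR each byte with 0x36: 6f⊕36=59, 73⊕36=45, 74⊕36=42, 4e⊕36=78, 43⊕36=75, 46⊕36=70.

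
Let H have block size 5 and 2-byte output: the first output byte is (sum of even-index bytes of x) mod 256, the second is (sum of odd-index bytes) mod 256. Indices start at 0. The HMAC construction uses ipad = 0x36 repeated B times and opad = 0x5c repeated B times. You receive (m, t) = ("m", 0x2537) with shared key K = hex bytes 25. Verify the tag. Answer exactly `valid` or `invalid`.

invalid

Key hex bytes 25 is 1 byte ≤ B = 5; zero-pad to 5 bytes: K' = 25 00 00 00 00.
K' ⊕ ipad = 13 36 36 36 36; K' ⊕ opad = 79 5c 5c 5c 5c.
Inner hash: even-index sum = 127 mod 256 = 127; odd-index sum = 217 mod 256 = 217 → 7f d9.
Outer hash (recomputed tag): even-index sum = 522 mod 256 = 10; odd-index sum = 311 mod 256 = 55 → 0a 37.
Recomputed tag = 0a37; claimed = 2537 → mismatch.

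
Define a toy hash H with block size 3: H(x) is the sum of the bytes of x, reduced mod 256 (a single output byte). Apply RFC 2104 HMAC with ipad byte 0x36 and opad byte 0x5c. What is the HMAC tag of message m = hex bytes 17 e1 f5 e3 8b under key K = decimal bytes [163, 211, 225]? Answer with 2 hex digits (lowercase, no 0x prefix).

f7

Key decimal bytes [163, 211, 225] = a3 d3 e1 is exactly B = 3 bytes: K' = a3 d3 e1.
K' ⊕ ipad = 95 e5 d7.  K' ⊕ opad = ff 8f bd.
Inner input = (K'⊕ipad) ∥ m = 95 e5 d7 ∥ 17 e1 f5 e3 8b.
Inner hash: sum = 149+229+215+23+225+245+227+139 = 1452; mod 256 = 172 → ac.
Outer input = (K'⊕opad) ∥ inner = ff 8f bd ∥ ac.
Outer hash (tag): sum = 255+143+189+172 = 759; mod 256 = 247 → f7.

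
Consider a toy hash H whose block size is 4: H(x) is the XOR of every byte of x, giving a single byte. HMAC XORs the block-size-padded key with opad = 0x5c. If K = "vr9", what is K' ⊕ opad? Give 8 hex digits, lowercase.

Key "vr9" = 76 72 39 is 3 bytes ≤ B = 4; zero-pad to 4 bytes: K' = 76 72 39 00.
XOR each byte with 0x5c: 76⊕5c=2a, 72⊕5c=2e, 39⊕5c=65, 00⊕5c=5c.

2a2e655c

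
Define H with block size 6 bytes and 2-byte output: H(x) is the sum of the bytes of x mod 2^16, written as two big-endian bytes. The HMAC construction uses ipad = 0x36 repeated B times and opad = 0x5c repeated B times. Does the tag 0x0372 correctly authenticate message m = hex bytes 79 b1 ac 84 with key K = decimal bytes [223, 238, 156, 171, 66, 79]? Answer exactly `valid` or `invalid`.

valid

Key decimal bytes [223, 238, 156, 171, 66, 79] = df ee 9c ab 42 4f is exactly B = 6 bytes: K' = df ee 9c ab 42 4f.
K' ⊕ ipad = e9 d8 aa 9d 74 79; K' ⊕ opad = 83 b2 c0 f7 1e 13.
Inner hash: sum = 233+216+170+157+116+121+121+177+172+132 = 1615 → 06 4f.
Outer hash (recomputed tag): sum = 131+178+192+247+30+19+6+79 = 882 → 03 72.
Recomputed tag = 0372; claimed = 0372 → match.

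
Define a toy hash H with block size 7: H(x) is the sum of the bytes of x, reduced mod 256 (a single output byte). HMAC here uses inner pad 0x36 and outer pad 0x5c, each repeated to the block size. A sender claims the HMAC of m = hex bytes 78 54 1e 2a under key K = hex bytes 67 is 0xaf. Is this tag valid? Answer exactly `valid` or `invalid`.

Key hex bytes 67 is 1 byte ≤ B = 7; zero-pad to 7 bytes: K' = 67 00 00 00 00 00 00.
K' ⊕ ipad = 51 36 36 36 36 36 36; K' ⊕ opad = 3b 5c 5c 5c 5c 5c 5c.
Inner hash: sum = 81+54+54+54+54+54+54+120+84+30+42 = 681; mod 256 = 169 → a9.
Outer hash (recomputed tag): sum = 59+92+92+92+92+92+92+169 = 780; mod 256 = 12 → 0c.
Recomputed tag = 0c; claimed = af → mismatch.

invalid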